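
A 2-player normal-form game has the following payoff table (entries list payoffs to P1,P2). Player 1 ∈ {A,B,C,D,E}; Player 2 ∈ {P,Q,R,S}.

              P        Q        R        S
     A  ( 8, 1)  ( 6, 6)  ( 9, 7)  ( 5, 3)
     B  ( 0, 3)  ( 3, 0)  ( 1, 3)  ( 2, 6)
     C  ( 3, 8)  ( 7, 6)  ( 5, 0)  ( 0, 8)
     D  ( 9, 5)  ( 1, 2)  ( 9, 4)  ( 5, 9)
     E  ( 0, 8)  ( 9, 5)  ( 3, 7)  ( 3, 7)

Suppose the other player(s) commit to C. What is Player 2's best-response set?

P2 best: {P,S}

u_2(P vs C) = 8
u_2(Q vs C) = 6
u_2(R vs C) = 0
u_2(S vs C) = 8
max payoff 8 at {P,S}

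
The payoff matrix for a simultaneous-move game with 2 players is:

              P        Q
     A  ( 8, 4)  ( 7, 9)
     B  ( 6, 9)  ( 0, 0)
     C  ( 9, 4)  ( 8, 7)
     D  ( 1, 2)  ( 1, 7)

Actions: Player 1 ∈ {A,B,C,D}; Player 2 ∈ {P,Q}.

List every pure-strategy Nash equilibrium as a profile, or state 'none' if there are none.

PSNE = {(C,Q)}

(A,P): not NE [P1→C gives 9>8; P2→Q gives 9>4]
(A,Q): not NE [P1→C gives 8>7]
(B,P): not NE [P1→C gives 9>6]
(B,Q): not NE [P1→C gives 8>0; P2→P gives 9>0]
(C,P): not NE [P2→Q gives 7>4]
(C,Q): NE
(D,P): not NE [P1→C gives 9>1; P2→Q gives 7>2]
(D,Q): not NE [P1→C gives 8>1]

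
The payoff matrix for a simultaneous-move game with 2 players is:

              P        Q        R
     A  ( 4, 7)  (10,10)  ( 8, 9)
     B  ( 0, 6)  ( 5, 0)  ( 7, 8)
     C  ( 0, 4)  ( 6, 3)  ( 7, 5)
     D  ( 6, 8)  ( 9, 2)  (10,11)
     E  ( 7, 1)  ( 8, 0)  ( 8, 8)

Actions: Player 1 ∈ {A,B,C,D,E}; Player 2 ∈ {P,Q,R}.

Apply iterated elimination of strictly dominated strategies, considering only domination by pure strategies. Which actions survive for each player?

IESDS → P1:{A,D} P2:{Q,R}

P1 drop B (A beats it: P:4>0 Q:10>5 R:8>7)
P1 drop C (A beats it: P:4>0 Q:10>6 R:8>7)
P2 drop P (R beats it: A:9>7 D:11>8 E:8>1)
P1 drop E (D beats it: Q:9>8 R:10>8)
P1→{A,D} P2→{Q,R}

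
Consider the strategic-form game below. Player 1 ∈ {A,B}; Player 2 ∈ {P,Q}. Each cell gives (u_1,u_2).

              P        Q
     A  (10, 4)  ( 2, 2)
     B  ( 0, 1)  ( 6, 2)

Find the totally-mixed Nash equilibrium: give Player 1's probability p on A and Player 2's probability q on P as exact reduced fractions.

(p,q) = (1/3, 2/7)

P1 indiff ⇒ q·10+(1-q)·2 = q·0+(1-q)·6 ⇒ q(10) = (1-q)(4) ⇒ q = 2/7
P2 indiff ⇒ p·4+(1-p)·1 = p·2+(1-p)·2 ⇒ p(2) = (1-p)(1) ⇒ p = 1/3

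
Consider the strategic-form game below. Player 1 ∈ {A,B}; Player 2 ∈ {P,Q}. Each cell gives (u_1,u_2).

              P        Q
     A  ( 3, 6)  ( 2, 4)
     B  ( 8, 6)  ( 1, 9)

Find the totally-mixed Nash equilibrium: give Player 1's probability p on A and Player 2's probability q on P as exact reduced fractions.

P1 indiff ⇒ q·3+(1-q)·2 = q·8+(1-q)·1 ⇒ q(-5) = (1-q)(-1) ⇒ q = 1/6
P2 indiff ⇒ p·6+(1-p)·6 = p·4+(1-p)·9 ⇒ p(2) = (1-p)(3) ⇒ p = 3/5

P1 mixes 3/5 on A; P2 mixes 1/6 on P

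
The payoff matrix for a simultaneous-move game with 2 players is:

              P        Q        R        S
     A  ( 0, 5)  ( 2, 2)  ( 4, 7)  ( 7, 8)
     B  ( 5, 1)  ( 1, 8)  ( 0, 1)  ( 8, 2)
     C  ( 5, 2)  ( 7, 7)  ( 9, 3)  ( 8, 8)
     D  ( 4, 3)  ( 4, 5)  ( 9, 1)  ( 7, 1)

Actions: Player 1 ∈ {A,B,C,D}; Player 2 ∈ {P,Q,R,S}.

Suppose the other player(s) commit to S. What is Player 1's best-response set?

BR_1 = {B,C}

u_1(A vs S) = 7
u_1(B vs S) = 8
u_1(C vs S) = 8
u_1(D vs S) = 7
max payoff 8 at {B,C}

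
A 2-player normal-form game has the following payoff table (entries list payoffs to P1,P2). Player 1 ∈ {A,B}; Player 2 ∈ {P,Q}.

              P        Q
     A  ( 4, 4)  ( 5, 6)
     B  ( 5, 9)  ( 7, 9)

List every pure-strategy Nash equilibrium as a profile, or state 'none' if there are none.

(A,P): not NE [P1→B gives 5>4; P2→Q gives 6>4]
(A,Q): not NE [P1→B gives 7>5]
(B,P): NE
(B,Q): NE

PSNE = {(B,P), (B,Q)}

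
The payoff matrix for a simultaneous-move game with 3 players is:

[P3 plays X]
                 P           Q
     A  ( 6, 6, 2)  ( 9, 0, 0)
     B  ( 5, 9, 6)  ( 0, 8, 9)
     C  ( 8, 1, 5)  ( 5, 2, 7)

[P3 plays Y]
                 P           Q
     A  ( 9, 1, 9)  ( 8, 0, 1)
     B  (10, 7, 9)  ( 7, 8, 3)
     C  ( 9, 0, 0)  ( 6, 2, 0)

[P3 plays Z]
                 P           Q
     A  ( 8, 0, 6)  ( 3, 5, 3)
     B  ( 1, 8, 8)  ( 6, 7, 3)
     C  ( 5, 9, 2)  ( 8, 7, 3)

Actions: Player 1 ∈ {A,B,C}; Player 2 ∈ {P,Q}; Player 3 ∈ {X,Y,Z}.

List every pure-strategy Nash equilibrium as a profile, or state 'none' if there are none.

PSNE: ∅

(A,P,X): not NE [P1→C gives 8>6; P3→Y gives 9>2]
(A,P,Y): not NE [P1→B gives 10>9]
(A,P,Z): not NE [P2→Q gives 5>0; P3→Y gives 9>6]
(A,Q,X): not NE [P2→P gives 6>0; P3→Z gives 3>0]
(A,Q,Y): not NE [P2→P gives 1>0; P3→Z gives 3>1]
(A,Q,Z): not NE [P1→C gives 8>3]
(B,P,X): not NE [P1→C gives 8>5; P3→Y gives 9>6]
(B,P,Y): not NE [P2→Q gives 8>7]
(B,P,Z): not NE [P1→A gives 8>1; P3→Y gives 9>8]
(B,Q,X): not NE [P1→A gives 9>0; P2→P gives 9>8]
(B,Q,Y): not NE [P1→A gives 8>7; P3→X gives 9>3]
(B,Q,Z): not NE [P1→C gives 8>6; P2→P gives 8>7; P3→X gives 9>3]
(C,P,X): not NE [P2→Q gives 2>1]
(C,P,Y): not NE [P1→B gives 10>9; P2→Q gives 2>0; P3→X gives 5>0]
(C,P,Z): not NE [P1→A gives 8>5; P3→X gives 5>2]
(C,Q,X): not NE [P1→A gives 9>5]
(C,Q,Y): not NE [P1→A gives 8>6; P3→X gives 7>0]
(C,Q,Z): not NE [P2→P gives 9>7; P3→X gives 7>3]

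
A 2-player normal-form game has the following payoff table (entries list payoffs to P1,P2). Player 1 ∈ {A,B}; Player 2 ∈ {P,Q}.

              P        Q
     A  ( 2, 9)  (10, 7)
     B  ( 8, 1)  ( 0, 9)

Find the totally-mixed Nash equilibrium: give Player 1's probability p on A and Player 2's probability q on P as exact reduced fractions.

P1 indiff ⇒ q·2+(1-q)·10 = q·8+(1-q)·0 ⇒ q(-6) = (1-q)(-10) ⇒ q = 5/8
P2 indiff ⇒ p·9+(1-p)·1 = p·7+(1-p)·9 ⇒ p(2) = (1-p)(8) ⇒ p = 4/5

P1 mixes 4/5 on A; P2 mixes 5/8 on P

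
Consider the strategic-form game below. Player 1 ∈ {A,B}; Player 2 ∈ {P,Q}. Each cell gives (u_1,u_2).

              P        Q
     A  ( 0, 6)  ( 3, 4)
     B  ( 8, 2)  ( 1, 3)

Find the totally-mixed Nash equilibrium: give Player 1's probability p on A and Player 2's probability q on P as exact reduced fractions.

P1 indiff ⇒ q·0+(1-q)·3 = q·8+(1-q)·1 ⇒ q(-8) = (1-q)(-2) ⇒ q = 1/5
P2 indiff ⇒ p·6+(1-p)·2 = p·4+(1-p)·3 ⇒ p(2) = (1-p)(1) ⇒ p = 1/3

P1 mixes 1/3 on A; P2 mixes 1/5 on P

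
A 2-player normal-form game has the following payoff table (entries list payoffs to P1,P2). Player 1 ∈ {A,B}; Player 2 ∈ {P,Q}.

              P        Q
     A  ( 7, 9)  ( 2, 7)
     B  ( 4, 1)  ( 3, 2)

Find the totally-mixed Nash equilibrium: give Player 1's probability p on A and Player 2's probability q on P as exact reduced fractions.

p=1/3, q=1/4

P1 indiff ⇒ q·7+(1-q)·2 = q·4+(1-q)·3 ⇒ q(3) = (1-q)(1) ⇒ q = 1/4
P2 indiff ⇒ p·9+(1-p)·1 = p·7+(1-p)·2 ⇒ p(2) = (1-p)(1) ⇒ p = 1/3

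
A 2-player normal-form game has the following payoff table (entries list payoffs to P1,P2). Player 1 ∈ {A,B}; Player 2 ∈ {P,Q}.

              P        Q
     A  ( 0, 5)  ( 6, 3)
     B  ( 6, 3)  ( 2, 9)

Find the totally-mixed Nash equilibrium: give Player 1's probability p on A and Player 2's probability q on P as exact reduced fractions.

p=3/4, q=2/5

P1 indiff ⇒ q·0+(1-q)·6 = q·6+(1-q)·2 ⇒ q(-6) = (1-q)(-4) ⇒ q = 2/5
P2 indiff ⇒ p·5+(1-p)·3 = p·3+(1-p)·9 ⇒ p(2) = (1-p)(6) ⇒ p = 3/4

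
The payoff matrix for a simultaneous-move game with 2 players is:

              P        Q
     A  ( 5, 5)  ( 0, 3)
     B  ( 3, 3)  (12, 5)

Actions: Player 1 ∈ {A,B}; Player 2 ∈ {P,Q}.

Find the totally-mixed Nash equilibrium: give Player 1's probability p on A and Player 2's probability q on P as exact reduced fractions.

P1 mixes 1/2 on A; P2 mixes 6/7 on P

P1 indiff ⇒ q·5+(1-q)·0 = q·3+(1-q)·12 ⇒ q(2) = (1-q)(12) ⇒ q = 6/7
P2 indiff ⇒ p·5+(1-p)·3 = p·3+(1-p)·5 ⇒ p(2) = (1-p)(2) ⇒ p = 1/2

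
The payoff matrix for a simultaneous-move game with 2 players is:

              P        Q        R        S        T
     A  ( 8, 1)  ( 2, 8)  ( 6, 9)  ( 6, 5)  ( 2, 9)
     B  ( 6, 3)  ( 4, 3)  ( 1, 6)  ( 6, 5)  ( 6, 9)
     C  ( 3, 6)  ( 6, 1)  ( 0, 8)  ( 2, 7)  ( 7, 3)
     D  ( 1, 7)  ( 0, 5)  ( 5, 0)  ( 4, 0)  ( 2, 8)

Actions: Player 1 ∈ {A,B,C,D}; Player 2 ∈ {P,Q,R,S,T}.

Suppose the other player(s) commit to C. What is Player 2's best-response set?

argmax u_2 = {R}

u_2(P vs C) = 6
u_2(Q vs C) = 1
u_2(R vs C) = 8
u_2(S vs C) = 7
u_2(T vs C) = 3
max payoff 8 at {R}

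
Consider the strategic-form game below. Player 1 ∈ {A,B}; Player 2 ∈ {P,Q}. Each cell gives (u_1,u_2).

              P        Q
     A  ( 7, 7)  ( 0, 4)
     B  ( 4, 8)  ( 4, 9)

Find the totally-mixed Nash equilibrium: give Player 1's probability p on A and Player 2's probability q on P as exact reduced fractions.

P1 indiff ⇒ q·7+(1-q)·0 = q·4+(1-q)·4 ⇒ q(3) = (1-q)(4) ⇒ q = 4/7
P2 indiff ⇒ p·7+(1-p)·8 = p·4+(1-p)·9 ⇒ p(3) = (1-p)(1) ⇒ p = 1/4

P1 mixes 1/4 on A; P2 mixes 4/7 on P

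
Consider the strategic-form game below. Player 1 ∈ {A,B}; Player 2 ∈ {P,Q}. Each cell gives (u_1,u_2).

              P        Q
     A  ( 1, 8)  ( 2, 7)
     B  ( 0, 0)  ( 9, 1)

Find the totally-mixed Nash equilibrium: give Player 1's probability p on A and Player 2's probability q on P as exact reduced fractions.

p=1/2, q=7/8

P1 indiff ⇒ q·1+(1-q)·2 = q·0+(1-q)·9 ⇒ q(1) = (1-q)(7) ⇒ q = 7/8
P2 indiff ⇒ p·8+(1-p)·0 = p·7+(1-p)·1 ⇒ p(1) = (1-p)(1) ⇒ p = 1/2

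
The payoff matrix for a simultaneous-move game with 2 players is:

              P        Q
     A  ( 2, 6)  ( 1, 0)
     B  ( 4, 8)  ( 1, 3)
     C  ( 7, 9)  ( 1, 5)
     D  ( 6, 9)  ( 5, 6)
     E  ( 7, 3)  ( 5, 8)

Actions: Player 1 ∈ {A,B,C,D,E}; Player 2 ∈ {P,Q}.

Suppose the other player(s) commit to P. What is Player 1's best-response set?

u_1(A vs P) = 2
u_1(B vs P) = 4
u_1(C vs P) = 7
u_1(D vs P) = 6
u_1(E vs P) = 7
max payoff 7 at {C,E}

argmax u_1 = {C,E}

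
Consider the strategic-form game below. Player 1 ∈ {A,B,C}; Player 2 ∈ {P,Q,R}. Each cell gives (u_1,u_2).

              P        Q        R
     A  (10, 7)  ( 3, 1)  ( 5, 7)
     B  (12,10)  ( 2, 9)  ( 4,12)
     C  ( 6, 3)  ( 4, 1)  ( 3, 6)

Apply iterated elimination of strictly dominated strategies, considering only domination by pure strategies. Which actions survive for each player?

P2 drop Q (P beats it: A:7>1 B:10>9 C:3>1)
P1 drop C (A beats it: P:10>6 R:5>3)
P1→{A,B} P2→{P,R}

IESDS → P1:{A,B} P2:{P,R}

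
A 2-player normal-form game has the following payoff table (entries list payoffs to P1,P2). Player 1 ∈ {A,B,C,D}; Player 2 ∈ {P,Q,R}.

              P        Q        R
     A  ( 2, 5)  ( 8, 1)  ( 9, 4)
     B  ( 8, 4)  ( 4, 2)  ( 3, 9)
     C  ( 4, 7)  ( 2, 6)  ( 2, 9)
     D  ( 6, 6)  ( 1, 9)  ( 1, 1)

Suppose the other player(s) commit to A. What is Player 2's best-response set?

BR_2 = {P}

u_2(P vs A) = 5
u_2(Q vs A) = 1
u_2(R vs A) = 4
max payoff 5 at {P}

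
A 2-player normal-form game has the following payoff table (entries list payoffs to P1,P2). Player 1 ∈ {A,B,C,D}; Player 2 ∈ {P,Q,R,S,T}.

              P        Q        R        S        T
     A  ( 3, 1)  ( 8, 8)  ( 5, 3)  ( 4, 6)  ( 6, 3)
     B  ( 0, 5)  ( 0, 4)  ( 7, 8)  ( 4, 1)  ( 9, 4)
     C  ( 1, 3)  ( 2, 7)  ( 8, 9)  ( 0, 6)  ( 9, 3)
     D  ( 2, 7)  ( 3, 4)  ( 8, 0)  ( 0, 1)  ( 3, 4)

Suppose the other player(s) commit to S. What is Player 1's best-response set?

P1 best: {A,B}

u_1(A vs S) = 4
u_1(B vs S) = 4
u_1(C vs S) = 0
u_1(D vs S) = 0
max payoff 4 at {A,B}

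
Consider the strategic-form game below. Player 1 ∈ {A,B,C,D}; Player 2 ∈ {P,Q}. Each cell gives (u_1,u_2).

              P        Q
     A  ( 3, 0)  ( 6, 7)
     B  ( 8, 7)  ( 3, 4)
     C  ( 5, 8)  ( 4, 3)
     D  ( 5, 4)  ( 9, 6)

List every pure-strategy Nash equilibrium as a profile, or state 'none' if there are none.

NE set: (B,P), (D,Q)

(A,P): not NE [P1→B gives 8>3; P2→Q gives 7>0]
(A,Q): not NE [P1→D gives 9>6]
(B,P): NE
(B,Q): not NE [P1→D gives 9>3; P2→P gives 7>4]
(C,P): not NE [P1→B gives 8>5]
(C,Q): not NE [P1→D gives 9>4; P2→P gives 8>3]
(D,P): not NE [P1→B gives 8>5; P2→Q gives 6>4]
(D,Q): NE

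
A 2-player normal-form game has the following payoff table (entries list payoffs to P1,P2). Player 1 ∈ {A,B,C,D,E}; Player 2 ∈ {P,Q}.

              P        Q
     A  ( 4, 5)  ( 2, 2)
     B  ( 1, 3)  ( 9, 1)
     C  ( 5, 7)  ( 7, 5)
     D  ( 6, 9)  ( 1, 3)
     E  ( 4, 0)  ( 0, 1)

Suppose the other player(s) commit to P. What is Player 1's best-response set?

argmax u_1 = {D}

u_1(A vs P) = 4
u_1(B vs P) = 1
u_1(C vs P) = 5
u_1(D vs P) = 6
u_1(E vs P) = 4
max payoff 6 at {D}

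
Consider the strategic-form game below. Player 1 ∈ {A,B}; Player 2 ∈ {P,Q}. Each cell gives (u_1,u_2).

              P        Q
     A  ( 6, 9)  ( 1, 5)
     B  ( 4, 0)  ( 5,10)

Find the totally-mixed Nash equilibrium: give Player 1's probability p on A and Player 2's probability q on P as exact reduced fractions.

P1 indiff ⇒ q·6+(1-q)·1 = q·4+(1-q)·5 ⇒ q(2) = (1-q)(4) ⇒ q = 2/3
P2 indiff ⇒ p·9+(1-p)·0 = p·5+(1-p)·10 ⇒ p(4) = (1-p)(10) ⇒ p = 5/7

p=5/7, q=2/3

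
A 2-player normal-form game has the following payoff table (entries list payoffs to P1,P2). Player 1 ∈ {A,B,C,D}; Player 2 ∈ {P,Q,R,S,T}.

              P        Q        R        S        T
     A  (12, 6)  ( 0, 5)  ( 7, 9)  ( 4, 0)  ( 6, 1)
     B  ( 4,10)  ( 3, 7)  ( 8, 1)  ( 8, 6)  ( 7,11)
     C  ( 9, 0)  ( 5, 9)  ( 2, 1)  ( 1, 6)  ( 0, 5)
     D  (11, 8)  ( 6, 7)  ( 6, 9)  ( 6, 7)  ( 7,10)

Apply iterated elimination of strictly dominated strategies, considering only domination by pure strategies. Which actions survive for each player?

Survivors P1:{A,B,D} P2:{P,R,T}

P1 drop C (D beats it: P:11>9 Q:6>5 R:6>2 S:6>1 T:7>0)
P2 drop Q (P beats it: A:6>5 B:10>7 D:8>7)
P2 drop S (P beats it: A:6>0 B:10>6 D:8>7)
P1→{A,B,D} P2→{P,R,T}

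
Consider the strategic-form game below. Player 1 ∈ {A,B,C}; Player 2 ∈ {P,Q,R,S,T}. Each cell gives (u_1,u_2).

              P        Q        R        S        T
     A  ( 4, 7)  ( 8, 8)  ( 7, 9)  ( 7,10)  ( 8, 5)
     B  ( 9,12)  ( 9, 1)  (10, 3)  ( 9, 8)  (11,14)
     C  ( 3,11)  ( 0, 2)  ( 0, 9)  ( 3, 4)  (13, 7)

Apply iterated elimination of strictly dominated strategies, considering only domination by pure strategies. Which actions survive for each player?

Survivors P1:{B,C} P2:{P,T}

P1 drop A (B beats it: P:9>4 Q:9>8 R:10>7 S:9>7 T:11>8)
P2 drop Q (P beats it: B:12>1 C:11>2)
P2 drop R (P beats it: B:12>3 C:11>9)
P2 drop S (P beats it: B:12>8 C:11>4)
P1→{B,C} P2→{P,T}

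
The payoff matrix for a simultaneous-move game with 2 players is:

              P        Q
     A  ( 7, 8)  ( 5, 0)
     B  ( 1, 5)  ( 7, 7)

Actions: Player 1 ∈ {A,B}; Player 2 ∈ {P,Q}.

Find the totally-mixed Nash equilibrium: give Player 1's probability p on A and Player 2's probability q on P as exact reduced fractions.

P1 indiff ⇒ q·7+(1-q)·5 = q·1+(1-q)·7 ⇒ q(6) = (1-q)(2) ⇒ q = 1/4
P2 indiff ⇒ p·8+(1-p)·5 = p·0+(1-p)·7 ⇒ p(8) = (1-p)(2) ⇒ p = 1/5

p=1/5, q=1/4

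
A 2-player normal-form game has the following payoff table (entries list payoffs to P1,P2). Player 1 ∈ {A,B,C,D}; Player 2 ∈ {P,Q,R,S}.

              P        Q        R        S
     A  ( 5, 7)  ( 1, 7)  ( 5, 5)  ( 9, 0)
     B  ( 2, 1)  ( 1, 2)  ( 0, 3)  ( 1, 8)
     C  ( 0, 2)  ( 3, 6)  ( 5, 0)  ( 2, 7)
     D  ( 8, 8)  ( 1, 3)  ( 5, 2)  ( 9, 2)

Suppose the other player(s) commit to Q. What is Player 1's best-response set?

u_1(A vs Q) = 1
u_1(B vs Q) = 1
u_1(C vs Q) = 3
u_1(D vs Q) = 1
max payoff 3 at {C}

argmax u_1 = {C}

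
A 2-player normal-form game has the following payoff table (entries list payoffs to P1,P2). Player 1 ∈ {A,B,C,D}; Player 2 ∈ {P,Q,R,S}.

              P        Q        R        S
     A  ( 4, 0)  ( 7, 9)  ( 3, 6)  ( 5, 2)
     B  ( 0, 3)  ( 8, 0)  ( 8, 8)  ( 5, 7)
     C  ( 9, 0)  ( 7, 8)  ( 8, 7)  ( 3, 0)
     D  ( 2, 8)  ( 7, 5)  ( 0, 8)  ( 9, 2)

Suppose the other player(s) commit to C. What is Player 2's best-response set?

u_2(P vs C) = 0
u_2(Q vs C) = 8
u_2(R vs C) = 7
u_2(S vs C) = 0
max payoff 8 at {Q}

argmax u_2 = {Q}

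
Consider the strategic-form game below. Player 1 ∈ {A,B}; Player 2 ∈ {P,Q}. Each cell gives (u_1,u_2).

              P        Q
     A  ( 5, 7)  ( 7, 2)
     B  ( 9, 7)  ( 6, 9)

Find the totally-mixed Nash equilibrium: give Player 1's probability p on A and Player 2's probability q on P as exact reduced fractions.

(p,q) = (2/7, 1/5)

P1 indiff ⇒ q·5+(1-q)·7 = q·9+(1-q)·6 ⇒ q(-4) = (1-q)(-1) ⇒ q = 1/5
P2 indiff ⇒ p·7+(1-p)·7 = p·2+(1-p)·9 ⇒ p(5) = (1-p)(2) ⇒ p = 2/7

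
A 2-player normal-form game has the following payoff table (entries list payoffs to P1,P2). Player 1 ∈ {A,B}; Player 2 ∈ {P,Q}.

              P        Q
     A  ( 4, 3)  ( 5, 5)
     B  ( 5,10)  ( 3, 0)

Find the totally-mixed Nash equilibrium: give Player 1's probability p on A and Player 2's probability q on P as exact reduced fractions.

P1 indiff ⇒ q·4+(1-q)·5 = q·5+(1-q)·3 ⇒ q(-1) = (1-q)(-2) ⇒ q = 2/3
P2 indiff ⇒ p·3+(1-p)·10 = p·5+(1-p)·0 ⇒ p(-2) = (1-p)(-10) ⇒ p = 5/6

p=5/6, q=2/3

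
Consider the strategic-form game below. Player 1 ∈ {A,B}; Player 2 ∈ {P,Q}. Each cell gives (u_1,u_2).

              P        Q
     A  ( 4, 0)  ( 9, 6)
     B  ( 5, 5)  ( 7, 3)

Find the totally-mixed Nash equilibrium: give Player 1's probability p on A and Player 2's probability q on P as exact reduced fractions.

P1 indiff ⇒ q·4+(1-q)·9 = q·5+(1-q)·7 ⇒ q(-1) = (1-q)(-2) ⇒ q = 2/3
P2 indiff ⇒ p·0+(1-p)·5 = p·6+(1-p)·3 ⇒ p(-6) = (1-p)(-2) ⇒ p = 1/4

P1 mixes 1/4 on A; P2 mixes 2/3 on P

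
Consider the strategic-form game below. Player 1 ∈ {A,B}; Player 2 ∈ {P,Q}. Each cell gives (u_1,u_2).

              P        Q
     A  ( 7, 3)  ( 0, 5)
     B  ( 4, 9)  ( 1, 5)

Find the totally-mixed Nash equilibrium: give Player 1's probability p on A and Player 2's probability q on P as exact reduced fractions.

P1 indiff ⇒ q·7+(1-q)·0 = q·4+(1-q)·1 ⇒ q(3) = (1-q)(1) ⇒ q = 1/4
P2 indiff ⇒ p·3+(1-p)·9 = p·5+(1-p)·5 ⇒ p(-2) = (1-p)(-4) ⇒ p = 2/3

P1 mixes 2/3 on A; P2 mixes 1/4 on P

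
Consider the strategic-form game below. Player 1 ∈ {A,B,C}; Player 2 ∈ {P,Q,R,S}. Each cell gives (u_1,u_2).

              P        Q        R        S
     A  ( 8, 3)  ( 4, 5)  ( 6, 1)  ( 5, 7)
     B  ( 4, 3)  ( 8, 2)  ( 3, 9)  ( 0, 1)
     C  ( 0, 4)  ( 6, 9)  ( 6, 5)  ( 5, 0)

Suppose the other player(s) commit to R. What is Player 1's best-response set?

P1 best: {A,C}

u_1(A vs R) = 6
u_1(B vs R) = 3
u_1(C vs R) = 6
max payoff 6 at {A,C}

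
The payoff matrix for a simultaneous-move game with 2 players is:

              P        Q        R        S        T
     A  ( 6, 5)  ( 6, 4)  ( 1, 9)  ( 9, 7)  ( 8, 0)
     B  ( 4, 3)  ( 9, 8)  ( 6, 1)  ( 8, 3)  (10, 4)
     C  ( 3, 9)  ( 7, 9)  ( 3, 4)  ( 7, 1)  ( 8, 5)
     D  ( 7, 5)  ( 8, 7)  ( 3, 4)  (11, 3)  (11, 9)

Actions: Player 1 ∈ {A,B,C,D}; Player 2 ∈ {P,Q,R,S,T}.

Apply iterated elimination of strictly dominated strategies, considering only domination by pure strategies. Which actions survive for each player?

P1 drop A (D beats it: P:7>6 Q:8>6 R:3>1 S:11>9 T:11>8)
P1 drop C (B beats it: P:4>3 Q:9>7 R:6>3 S:8>7 T:10>8)
P2 drop P (Q beats it: B:8>3 D:7>5)
P2 drop R (Q beats it: B:8>1 D:7>4)
P2 drop S (Q beats it: B:8>3 D:7>3)
P1→{B,D} P2→{Q,T}

Remaining: P1:{B,D} P2:{Q,T}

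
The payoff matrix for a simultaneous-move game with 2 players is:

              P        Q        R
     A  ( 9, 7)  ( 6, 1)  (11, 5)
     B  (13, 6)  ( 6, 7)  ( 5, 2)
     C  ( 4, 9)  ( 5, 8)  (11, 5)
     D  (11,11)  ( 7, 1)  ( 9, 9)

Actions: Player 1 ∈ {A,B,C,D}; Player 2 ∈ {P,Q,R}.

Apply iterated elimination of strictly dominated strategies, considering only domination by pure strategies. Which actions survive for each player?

Survivors P1:{B,D} P2:{P,Q}

P2 drop R (P beats it: A:7>5 B:6>2 C:9>5 D:11>9)
P1 drop A (D beats it: P:11>9 Q:7>6)
P1 drop C (B beats it: P:13>4 Q:6>5)
P1→{B,D} P2→{P,Q}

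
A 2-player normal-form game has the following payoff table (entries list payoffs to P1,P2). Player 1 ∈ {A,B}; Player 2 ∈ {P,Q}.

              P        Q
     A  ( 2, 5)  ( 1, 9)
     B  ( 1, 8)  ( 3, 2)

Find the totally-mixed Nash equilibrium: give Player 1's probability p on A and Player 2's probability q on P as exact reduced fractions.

P1 indiff ⇒ q·2+(1-q)·1 = q·1+(1-q)·3 ⇒ q(1) = (1-q)(2) ⇒ q = 2/3
P2 indiff ⇒ p·5+(1-p)·8 = p·9+(1-p)·2 ⇒ p(-4) = (1-p)(-6) ⇒ p = 3/5

p=3/5, q=2/3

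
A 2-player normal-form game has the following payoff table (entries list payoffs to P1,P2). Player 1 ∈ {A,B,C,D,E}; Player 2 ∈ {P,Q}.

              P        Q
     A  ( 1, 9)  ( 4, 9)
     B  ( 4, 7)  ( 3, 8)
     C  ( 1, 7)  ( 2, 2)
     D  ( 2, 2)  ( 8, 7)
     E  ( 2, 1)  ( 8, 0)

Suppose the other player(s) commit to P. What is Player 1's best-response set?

P1 best: {B}

u_1(A vs P) = 1
u_1(B vs P) = 4
u_1(C vs P) = 1
u_1(D vs P) = 2
u_1(E vs P) = 2
max payoff 4 at {B}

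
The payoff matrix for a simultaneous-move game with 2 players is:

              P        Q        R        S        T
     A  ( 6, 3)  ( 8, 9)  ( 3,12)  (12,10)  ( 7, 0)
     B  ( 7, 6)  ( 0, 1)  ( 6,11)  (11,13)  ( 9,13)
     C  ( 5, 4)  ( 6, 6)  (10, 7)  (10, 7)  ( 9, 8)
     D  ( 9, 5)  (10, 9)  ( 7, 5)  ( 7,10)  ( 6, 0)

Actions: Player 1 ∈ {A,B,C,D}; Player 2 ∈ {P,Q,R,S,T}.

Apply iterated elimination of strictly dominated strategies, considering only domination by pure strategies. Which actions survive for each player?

Survivors P1:{A,B,C} P2:{R,S,T}

P2 drop P (S beats it: A:10>3 B:13>6 C:7>4 D:10>5)
P2 drop Q (S beats it: A:10>9 B:13>1 C:7>6 D:10>9)
P1 drop D (C beats it: R:10>7 S:10>7 T:9>6)
P1→{A,B,C} P2→{R,S,T}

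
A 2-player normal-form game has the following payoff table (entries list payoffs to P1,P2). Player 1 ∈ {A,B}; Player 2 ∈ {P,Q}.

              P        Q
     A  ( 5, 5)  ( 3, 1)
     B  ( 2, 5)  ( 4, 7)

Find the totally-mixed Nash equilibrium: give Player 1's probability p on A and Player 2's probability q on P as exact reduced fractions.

(p,q) = (1/3, 1/4)

P1 indiff ⇒ q·5+(1-q)·3 = q·2+(1-q)·4 ⇒ q(3) = (1-q)(1) ⇒ q = 1/4
P2 indiff ⇒ p·5+(1-p)·5 = p·1+(1-p)·7 ⇒ p(4) = (1-p)(2) ⇒ p = 1/3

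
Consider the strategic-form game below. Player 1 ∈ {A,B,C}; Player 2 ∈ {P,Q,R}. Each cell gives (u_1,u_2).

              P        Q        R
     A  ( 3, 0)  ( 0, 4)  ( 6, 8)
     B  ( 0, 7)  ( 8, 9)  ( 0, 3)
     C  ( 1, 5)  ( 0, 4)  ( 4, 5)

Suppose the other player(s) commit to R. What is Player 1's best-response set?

u_1(A vs R) = 6
u_1(B vs R) = 0
u_1(C vs R) = 4
max payoff 6 at {A}

argmax u_1 = {A}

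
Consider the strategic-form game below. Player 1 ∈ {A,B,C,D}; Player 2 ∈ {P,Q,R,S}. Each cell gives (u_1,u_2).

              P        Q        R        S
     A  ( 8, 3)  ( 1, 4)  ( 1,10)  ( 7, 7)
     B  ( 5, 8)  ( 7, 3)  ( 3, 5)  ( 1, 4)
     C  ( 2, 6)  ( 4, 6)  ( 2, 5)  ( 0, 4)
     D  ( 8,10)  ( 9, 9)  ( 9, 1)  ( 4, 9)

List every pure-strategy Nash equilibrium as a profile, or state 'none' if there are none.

(A,P): not NE [P2→R gives 10>3]
(A,Q): not NE [P1→D gives 9>1; P2→R gives 10>4]
(A,R): not NE [P1→D gives 9>1]
(A,S): not NE [P2→R gives 10>7]
(B,P): not NE [P1→D gives 8>5]
(B,Q): not NE [P1→D gives 9>7; P2→P gives 8>3]
(B,R): not NE [P1→D gives 9>3; P2→P gives 8>5]
(B,S): not NE [P1→A gives 7>1; P2→P gives 8>4]
(C,P): not NE [P1→D gives 8>2]
(C,Q): not NE [P1→D gives 9>4]
(C,R): not NE [P1→D gives 9>2; P2→Q gives 6>5]
(C,S): not NE [P1→A gives 7>0; P2→Q gives 6>4]
(D,P): NE
(D,Q): not NE [P2→P gives 10>9]
(D,R): not NE [P2→P gives 10>1]
(D,S): not NE [P1→A gives 7>4; P2→P gives 10>9]

PSNE = {(D,P)}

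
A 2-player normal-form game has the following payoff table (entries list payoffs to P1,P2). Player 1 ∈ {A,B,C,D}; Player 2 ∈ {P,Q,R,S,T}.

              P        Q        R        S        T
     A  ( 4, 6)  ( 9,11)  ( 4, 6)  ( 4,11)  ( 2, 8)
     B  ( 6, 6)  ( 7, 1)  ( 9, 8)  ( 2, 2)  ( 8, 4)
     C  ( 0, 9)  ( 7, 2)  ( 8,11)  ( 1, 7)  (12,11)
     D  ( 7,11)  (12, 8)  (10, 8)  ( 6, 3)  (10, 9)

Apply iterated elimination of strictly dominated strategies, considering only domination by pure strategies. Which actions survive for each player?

P1 drop A (D beats it: P:7>4 Q:12>9 R:10>4 S:6>4 T:10>2)
P1 drop B (D beats it: P:7>6 Q:12>7 R:10>9 S:6>2 T:10>8)
P2 drop Q (P beats it: C:9>2 D:11>8)
P2 drop S (P beats it: C:9>7 D:11>3)
P1→{C,D} P2→{P,R,T}

Survivors P1:{C,D} P2:{P,R,T}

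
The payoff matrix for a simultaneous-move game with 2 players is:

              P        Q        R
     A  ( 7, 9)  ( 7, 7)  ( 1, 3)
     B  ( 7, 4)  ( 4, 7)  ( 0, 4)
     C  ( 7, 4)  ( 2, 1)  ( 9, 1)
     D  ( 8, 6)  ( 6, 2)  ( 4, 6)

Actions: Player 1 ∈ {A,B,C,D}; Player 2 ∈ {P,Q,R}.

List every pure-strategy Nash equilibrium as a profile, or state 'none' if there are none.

PSNE = {(D,P)}

(A,P): not NE [P1→D gives 8>7]
(A,Q): not NE [P2→P gives 9>7]
(A,R): not NE [P1→C gives 9>1; P2→P gives 9>3]
(B,P): not NE [P1→D gives 8>7; P2→Q gives 7>4]
(B,Q): not NE [P1→A gives 7>4]
(B,R): not NE [P1→C gives 9>0; P2→Q gives 7>4]
(C,P): not NE [P1→D gives 8>7]
(C,Q): not NE [P1→A gives 7>2; P2→P gives 4>1]
(C,R): not NE [P2→P gives 4>1]
(D,P): NE
(D,Q): not NE [P1→A gives 7>6; P2→R gives 6>2]
(D,R): not NE [P1→C gives 9>4]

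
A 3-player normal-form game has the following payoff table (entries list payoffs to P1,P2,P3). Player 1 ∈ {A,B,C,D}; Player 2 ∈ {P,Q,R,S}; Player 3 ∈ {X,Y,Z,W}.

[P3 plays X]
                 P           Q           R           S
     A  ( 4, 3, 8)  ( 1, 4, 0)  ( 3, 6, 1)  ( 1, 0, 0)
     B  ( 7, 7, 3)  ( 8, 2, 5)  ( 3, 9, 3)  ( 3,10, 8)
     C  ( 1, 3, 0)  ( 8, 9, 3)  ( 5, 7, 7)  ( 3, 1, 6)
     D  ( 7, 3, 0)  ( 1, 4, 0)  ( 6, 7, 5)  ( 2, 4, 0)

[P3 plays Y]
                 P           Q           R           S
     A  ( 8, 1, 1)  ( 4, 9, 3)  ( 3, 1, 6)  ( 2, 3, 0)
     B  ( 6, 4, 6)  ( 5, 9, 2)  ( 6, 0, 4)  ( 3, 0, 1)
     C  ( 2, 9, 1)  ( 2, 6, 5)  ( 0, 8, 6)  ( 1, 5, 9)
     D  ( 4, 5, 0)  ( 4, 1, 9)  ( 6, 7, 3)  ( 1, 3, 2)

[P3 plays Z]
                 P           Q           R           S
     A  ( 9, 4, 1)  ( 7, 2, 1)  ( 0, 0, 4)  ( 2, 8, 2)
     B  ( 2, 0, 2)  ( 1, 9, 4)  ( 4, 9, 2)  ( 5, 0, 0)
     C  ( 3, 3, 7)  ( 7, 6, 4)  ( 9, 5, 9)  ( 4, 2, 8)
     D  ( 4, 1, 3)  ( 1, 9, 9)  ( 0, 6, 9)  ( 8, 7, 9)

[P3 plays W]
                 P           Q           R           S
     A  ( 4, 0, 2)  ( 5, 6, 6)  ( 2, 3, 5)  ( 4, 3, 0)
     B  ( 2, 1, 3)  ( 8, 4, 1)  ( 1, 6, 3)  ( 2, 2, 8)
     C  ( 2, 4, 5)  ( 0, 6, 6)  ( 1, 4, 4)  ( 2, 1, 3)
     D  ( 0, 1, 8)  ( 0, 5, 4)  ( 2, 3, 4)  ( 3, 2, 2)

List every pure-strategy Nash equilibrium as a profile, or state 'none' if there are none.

(A,P,X): not NE [P1→D gives 7>4; P2→R gives 6>3]
(A,P,Y): not NE [P2→Q gives 9>1; P3→X gives 8>1]
(A,P,Z): not NE [P2→S gives 8>4; P3→X gives 8>1]
(A,P,W): not NE [P2→Q gives 6>0; P3→X gives 8>2]
(A,Q,X): not NE [P1→C gives 8>1; P2→R gives 6>4; P3→W gives 6>0]
(A,Q,Y): not NE [P1→B gives 5>4; P3→W gives 6>3]
(A,Q,Z): not NE [P2→S gives 8>2; P3→W gives 6>1]
(A,Q,W): not NE [P1→B gives 8>5]
(A,R,X): not NE [P1→D gives 6>3; P3→Y gives 6>1]
(A,R,Y): not NE [P1→D gives 6>3; P2→Q gives 9>1]
(A,R,Z): not NE [P1→C gives 9>0; P2→S gives 8>0; P3→Y gives 6>4]
(A,R,W): not NE [P2→Q gives 6>3; P3→Y gives 6>5]
(A,S,X): not NE [P1→C gives 3>1; P2→R gives 6>0; P3→Z gives 2>0]
(A,S,Y): not NE [P1→B gives 3>2; P2→Q gives 9>3; P3→Z gives 2>0]
(A,S,Z): not NE [P1→D gives 8>2]
(A,S,W): not NE [P2→Q gives 6>3; P3→Z gives 2>0]
(B,P,X): not NE [P2→S gives 10>7; P3→Y gives 6>3]
(B,P,Y): not NE [P1→A gives 8>6; P2→Q gives 9>4]
(B,P,Z): not NE [P1→A gives 9>2; P2→R gives 9>0; P3→Y gives 6>2]
(B,P,W): not NE [P1→A gives 4>2; P2→R gives 6>1; P3→Y gives 6>3]
(B,Q,X): not NE [P2→S gives 10>2]
(B,Q,Y): not NE [P3→X gives 5>2]
(B,Q,Z): not NE [P1→C gives 7>1; P3→X gives 5>4]
(B,Q,W): not NE [P2→R gives 6>4; P3→X gives 5>1]
(B,R,X): not NE [P1→D gives 6>3; P2→S gives 10>9; P3→Y gives 4>3]
(B,R,Y): not NE [P2→Q gives 9>0]
(B,R,Z): not NE [P1→C gives 9>4; P3→Y gives 4>2]
(B,R,W): not NE [P1→D gives 2>1; P3→Y gives 4>3]
(B,S,X): NE
(B,S,Y): not NE [P2→Q gives 9>0; P3→W gives 8>1]
(B,S,Z): not NE [P1→D gives 8>5; P2→R gives 9>0; P3→W gives 8>0]
(B,S,W): not NE [P1→A gives 4>2; P2→R gives 6>2]
(C,P,X): not NE [P1→D gives 7>1; P2→Q gives 9>3; P3→Z gives 7>0]
(C,P,Y): not NE [P1→A gives 8>2; P3→Z gives 7>1]
(C,P,Z): not NE [P1→A gives 9>3; P2→Q gives 6>3]
(C,P,W): not NE [P1→A gives 4>2; P2→Q gives 6>4; P3→Z gives 7>5]
(C,Q,X): not NE [P3→W gives 6>3]
(C,Q,Y): not NE [P1→B gives 5>2; P2→P gives 9>6; P3→W gives 6>5]
(C,Q,Z): not NE [P3→W gives 6>4]
(C,Q,W): not NE [P1→B gives 8>0]
(C,R,X): not NE [P1→D gives 6>5; P2→Q gives 9>7; P3→Z gives 9>7]
(C,R,Y): not NE [P1→D gives 6>0; P2→P gives 9>8; P3→Z gives 9>6]
(C,R,Z): not NE [P2→Q gives 6>5]
(C,R,W): not NE [P1→D gives 2>1; P2→Q gives 6>4; P3→Z gives 9>4]
(C,S,X): not NE [P2→Q gives 9>1; P3→Y gives 9>6]
(C,S,Y): not NE [P1→B gives 3>1; P2→P gives 9>5]
(C,S,Z): not NE [P1→D gives 8>4; P2→Q gives 6>2; P3→Y gives 9>8]
(C,S,W): not NE [P1→A gives 4>2; P2→Q gives 6>1; P3→Y gives 9>3]
(D,P,X): not NE [P2→R gives 7>3; P3→W gives 8>0]
(D,P,Y): not NE [P1→A gives 8>4; P2→R gives 7>5; P3→W gives 8>0]
(D,P,Z): not NE [P1→A gives 9>4; P2→Q gives 9>1; P3→W gives 8>3]
(D,P,W): not NE [P1→A gives 4>0; P2→Q gives 5>1]
(D,Q,X): not NE [P1→C gives 8>1; P2→R gives 7>4; P3→Z gives 9>0]
(D,Q,Y): not NE [P1→B gives 5>4; P2→R gives 7>1]
(D,Q,Z): not NE [P1→C gives 7>1]
(D,Q,W): not NE [P1→B gives 8>0; P3→Z gives 9>4]
(D,R,X): not NE [P3→Z gives 9>5]
(D,R,Y): not NE [P3→Z gives 9>3]
(D,R,Z): not NE [P1→C gives 9>0; P2→Q gives 9>6]
(D,R,W): not NE [P2→Q gives 5>3; P3→Z gives 9>4]
(D,S,X): not NE [P1→C gives 3>2; P2→R gives 7>4; P3→Z gives 9>0]
(D,S,Y): not NE [P1→B gives 3>1; P2→R gives 7>3; P3→Z gives 9>2]
(D,S,Z): not NE [P2→Q gives 9>7]
(D,S,W): not NE [P1→A gives 4>3; P2→Q gives 5>2; P3→Z gives 9>2]

Nash profiles: (B,S,X)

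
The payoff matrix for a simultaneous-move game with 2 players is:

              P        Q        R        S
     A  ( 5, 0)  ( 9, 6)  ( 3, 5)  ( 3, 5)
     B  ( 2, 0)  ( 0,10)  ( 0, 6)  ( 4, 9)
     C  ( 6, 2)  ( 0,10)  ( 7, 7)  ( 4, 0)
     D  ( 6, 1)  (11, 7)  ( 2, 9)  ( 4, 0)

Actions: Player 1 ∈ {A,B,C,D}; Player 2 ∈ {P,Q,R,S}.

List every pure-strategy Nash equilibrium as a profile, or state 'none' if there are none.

(A,P): not NE [P1→D gives 6>5; P2→Q gives 6>0]
(A,Q): not NE [P1→D gives 11>9]
(A,R): not NE [P1→C gives 7>3; P2→Q gives 6>5]
(A,S): not NE [P1→D gives 4>3; P2→Q gives 6>5]
(B,P): not NE [P1→D gives 6>2; P2→Q gives 10>0]
(B,Q): not NE [P1→D gives 11>0]
(B,R): not NE [P1→C gives 7>0; P2→Q gives 10>6]
(B,S): not NE [P2→Q gives 10>9]
(C,P): not NE [P2→Q gives 10>2]
(C,Q): not NE [P1→D gives 11>0]
(C,R): not NE [P2→Q gives 10>7]
(C,S): not NE [P2→Q gives 10>0]
(D,P): not NE [P2→R gives 9>1]
(D,Q): not NE [P2→R gives 9>7]
(D,R): not NE [P1→C gives 7>2]
(D,S): not NE [P2→R gives 9>0]

PSNE: ∅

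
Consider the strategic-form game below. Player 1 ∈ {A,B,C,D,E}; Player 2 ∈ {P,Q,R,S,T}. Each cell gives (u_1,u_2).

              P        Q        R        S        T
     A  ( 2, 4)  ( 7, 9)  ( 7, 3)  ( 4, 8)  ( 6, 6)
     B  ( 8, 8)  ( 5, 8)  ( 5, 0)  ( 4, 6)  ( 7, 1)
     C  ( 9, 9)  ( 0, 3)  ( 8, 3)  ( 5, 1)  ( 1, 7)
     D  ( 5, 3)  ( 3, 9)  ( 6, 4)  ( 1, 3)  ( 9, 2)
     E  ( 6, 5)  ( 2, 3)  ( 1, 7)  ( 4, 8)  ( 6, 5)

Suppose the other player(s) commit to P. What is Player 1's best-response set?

BR_1 = {C}

u_1(A vs P) = 2
u_1(B vs P) = 8
u_1(C vs P) = 9
u_1(D vs P) = 5
u_1(E vs P) = 6
max payoff 9 at {C}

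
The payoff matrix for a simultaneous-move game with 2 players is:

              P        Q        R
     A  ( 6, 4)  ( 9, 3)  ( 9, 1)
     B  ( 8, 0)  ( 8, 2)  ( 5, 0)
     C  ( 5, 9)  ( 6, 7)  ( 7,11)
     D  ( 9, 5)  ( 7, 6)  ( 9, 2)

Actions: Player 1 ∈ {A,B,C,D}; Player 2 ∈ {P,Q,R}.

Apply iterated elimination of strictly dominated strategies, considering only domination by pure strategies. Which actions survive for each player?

Remaining: P1:{A,B,D} P2:{P,Q}

P1 drop C (A beats it: P:6>5 Q:9>6 R:9>7)
P2 drop R (Q beats it: A:3>1 B:2>0 D:6>2)
P1→{A,B,D} P2→{P,Q}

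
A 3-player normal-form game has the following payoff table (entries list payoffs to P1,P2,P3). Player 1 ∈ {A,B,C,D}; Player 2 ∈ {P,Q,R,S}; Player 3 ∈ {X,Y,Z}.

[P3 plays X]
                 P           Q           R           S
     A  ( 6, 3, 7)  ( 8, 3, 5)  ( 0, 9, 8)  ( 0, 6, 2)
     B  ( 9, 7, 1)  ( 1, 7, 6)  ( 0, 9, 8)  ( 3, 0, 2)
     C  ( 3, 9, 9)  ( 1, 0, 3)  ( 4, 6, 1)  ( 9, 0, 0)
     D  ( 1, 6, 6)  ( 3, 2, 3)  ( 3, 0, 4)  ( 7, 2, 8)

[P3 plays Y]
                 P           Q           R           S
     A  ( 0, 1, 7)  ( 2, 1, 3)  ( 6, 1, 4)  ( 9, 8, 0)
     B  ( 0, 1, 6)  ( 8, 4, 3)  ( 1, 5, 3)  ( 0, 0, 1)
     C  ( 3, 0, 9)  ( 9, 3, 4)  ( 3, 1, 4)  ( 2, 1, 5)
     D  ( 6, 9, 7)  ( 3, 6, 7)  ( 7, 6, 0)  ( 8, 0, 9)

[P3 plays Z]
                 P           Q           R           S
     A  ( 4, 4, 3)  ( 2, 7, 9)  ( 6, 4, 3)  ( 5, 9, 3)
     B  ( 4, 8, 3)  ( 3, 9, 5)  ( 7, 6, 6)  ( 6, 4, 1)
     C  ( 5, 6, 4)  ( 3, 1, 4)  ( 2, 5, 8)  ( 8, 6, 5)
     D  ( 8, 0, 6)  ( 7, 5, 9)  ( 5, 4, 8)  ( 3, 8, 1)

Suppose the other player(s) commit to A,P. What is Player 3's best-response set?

P3 best: {X,Y}

u_3(X vs A,P) = 7
u_3(Y vs A,P) = 7
u_3(Z vs A,P) = 3
max payoff 7 at {X,Y}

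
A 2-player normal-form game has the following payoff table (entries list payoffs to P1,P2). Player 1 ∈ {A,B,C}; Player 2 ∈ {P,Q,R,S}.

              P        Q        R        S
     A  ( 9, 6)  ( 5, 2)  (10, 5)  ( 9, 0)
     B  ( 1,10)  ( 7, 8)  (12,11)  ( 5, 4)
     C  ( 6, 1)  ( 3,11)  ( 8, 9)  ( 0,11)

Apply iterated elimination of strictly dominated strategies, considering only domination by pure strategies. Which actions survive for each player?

Remaining: P1:{A,B} P2:{P,R}

P1 drop C (A beats it: P:9>6 Q:5>3 R:10>8 S:9>0)
P2 drop Q (P beats it: A:6>2 B:10>8)
P2 drop S (P beats it: A:6>0 B:10>4)
P1→{A,B} P2→{P,R}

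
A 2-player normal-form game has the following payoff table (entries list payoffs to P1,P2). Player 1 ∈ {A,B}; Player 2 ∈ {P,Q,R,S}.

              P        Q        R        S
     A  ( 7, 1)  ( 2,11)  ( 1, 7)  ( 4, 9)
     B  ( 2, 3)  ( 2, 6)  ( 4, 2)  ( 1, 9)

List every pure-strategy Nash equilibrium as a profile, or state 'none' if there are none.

(A,P): not NE [P2→Q gives 11>1]
(A,Q): NE
(A,R): not NE [P1→B gives 4>1; P2→Q gives 11>7]
(A,S): not NE [P2→Q gives 11>9]
(B,P): not NE [P1→A gives 7>2; P2→S gives 9>3]
(B,Q): not NE [P2→S gives 9>6]
(B,R): not NE [P2→S gives 9>2]
(B,S): not NE [P1→A gives 4>1]

Nash profiles: (A,Q)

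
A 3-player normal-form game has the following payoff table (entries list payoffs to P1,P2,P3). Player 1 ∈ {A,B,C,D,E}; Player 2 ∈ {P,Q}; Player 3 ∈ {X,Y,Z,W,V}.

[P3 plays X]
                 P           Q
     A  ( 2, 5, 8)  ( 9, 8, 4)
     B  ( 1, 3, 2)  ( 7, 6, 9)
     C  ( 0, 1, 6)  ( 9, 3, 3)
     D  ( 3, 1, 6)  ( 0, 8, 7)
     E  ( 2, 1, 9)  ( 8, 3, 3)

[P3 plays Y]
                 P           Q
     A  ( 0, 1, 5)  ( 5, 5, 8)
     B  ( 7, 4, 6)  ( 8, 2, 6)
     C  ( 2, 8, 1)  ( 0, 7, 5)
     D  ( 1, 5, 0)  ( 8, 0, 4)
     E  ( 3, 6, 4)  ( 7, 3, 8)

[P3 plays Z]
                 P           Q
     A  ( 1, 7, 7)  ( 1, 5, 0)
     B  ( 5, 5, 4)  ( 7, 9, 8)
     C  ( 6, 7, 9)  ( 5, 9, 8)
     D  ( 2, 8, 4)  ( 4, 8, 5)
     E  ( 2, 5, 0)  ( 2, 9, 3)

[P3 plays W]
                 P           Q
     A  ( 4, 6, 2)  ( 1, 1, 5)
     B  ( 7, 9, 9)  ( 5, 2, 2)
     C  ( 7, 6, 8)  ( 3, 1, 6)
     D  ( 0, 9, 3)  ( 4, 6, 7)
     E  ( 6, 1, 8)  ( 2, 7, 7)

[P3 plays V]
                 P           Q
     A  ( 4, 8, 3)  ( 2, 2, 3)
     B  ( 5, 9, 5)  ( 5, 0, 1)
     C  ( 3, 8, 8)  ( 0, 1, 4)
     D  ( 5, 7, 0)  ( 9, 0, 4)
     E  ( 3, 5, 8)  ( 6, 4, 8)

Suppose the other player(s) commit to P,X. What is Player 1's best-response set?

argmax u_1 = {D}

u_1(A vs P,X) = 2
u_1(B vs P,X) = 1
u_1(C vs P,X) = 0
u_1(D vs P,X) = 3
u_1(E vs P,X) = 2
max payoff 3 at {D}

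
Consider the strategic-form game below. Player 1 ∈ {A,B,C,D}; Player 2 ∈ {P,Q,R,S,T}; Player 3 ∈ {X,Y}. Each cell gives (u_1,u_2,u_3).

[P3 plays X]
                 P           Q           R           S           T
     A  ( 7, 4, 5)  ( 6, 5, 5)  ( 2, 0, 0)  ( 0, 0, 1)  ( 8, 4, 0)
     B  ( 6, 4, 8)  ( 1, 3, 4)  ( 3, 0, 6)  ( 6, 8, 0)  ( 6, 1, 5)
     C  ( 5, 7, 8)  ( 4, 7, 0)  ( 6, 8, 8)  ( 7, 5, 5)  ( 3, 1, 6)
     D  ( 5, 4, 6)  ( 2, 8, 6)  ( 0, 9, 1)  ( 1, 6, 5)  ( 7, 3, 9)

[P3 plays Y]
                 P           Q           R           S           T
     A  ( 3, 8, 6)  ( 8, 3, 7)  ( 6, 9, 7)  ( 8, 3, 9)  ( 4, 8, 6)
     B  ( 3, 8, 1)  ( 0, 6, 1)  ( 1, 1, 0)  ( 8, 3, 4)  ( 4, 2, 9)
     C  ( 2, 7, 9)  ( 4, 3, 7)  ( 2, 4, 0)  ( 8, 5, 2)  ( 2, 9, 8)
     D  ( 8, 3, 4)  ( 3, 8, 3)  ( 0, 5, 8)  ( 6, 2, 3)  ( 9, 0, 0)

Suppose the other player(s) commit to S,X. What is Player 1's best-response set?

BR_1 = {C}

u_1(A vs S,X) = 0
u_1(B vs S,X) = 6
u_1(C vs S,X) = 7
u_1(D vs S,X) = 1
max payoff 7 at {C}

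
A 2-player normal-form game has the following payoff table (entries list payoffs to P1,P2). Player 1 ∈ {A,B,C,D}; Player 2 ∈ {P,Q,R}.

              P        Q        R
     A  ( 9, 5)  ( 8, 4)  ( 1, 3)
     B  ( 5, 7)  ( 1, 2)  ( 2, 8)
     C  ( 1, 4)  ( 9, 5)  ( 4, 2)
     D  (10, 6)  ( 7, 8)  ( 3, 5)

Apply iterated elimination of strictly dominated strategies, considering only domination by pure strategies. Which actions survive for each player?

Remaining: P1:{A,C,D} P2:{P,Q}

P1 drop B (D beats it: P:10>5 Q:7>1 R:3>2)
P2 drop R (P beats it: A:5>3 C:4>2 D:6>5)
P1→{A,C,D} P2→{P,Q}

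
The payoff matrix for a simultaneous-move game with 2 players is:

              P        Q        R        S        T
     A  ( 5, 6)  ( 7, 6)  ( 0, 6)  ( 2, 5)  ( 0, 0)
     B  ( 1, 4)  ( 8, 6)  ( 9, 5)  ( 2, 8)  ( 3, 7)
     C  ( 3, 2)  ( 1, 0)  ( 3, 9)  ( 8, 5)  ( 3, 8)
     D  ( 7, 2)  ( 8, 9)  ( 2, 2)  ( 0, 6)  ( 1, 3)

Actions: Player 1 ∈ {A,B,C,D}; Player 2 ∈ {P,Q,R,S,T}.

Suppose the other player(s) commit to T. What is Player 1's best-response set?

u_1(A vs T) = 0
u_1(B vs T) = 3
u_1(C vs T) = 3
u_1(D vs T) = 1
max payoff 3 at {B,C}

BR_1 = {B,C}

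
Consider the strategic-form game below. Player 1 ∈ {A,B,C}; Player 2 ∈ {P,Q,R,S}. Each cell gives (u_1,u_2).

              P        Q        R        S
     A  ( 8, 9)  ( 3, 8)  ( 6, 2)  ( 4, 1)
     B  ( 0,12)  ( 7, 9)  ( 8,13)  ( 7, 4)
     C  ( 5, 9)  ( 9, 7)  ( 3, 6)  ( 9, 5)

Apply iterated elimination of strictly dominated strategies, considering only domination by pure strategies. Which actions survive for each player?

P2 drop Q (P beats it: A:9>8 B:12>9 C:9>7)
P2 drop S (P beats it: A:9>1 B:12>4 C:9>5)
P1 drop C (A beats it: P:8>5 R:6>3)
P1→{A,B} P2→{P,R}

Remaining: P1:{A,B} P2:{P,R}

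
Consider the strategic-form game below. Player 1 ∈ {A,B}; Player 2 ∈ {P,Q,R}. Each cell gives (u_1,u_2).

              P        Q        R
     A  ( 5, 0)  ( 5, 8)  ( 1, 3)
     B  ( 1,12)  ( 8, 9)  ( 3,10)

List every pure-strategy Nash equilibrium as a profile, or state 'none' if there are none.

No pure NE.

(A,P): not NE [P2→Q gives 8>0]
(A,Q): not NE [P1→B gives 8>5]
(A,R): not NE [P1→B gives 3>1; P2→Q gives 8>3]
(B,P): not NE [P1→A gives 5>1]
(B,Q): not NE [P2→P gives 12>9]
(B,R): not NE [P2→P gives 12>10]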